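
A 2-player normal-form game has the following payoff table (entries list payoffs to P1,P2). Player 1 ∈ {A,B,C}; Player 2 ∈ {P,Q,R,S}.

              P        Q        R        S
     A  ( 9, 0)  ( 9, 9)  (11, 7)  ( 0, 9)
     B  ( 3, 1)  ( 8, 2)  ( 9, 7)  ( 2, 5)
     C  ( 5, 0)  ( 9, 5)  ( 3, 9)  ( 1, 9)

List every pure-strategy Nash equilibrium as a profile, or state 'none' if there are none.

(A,P): not NE [P2→S gives 9>0]
(A,Q): NE
(A,R): not NE [P2→S gives 9>7]
(A,S): not NE [P1→B gives 2>0]
(B,P): not NE [P1→A gives 9>3; P2→R gives 7>1]
(B,Q): not NE [P1→C gives 9>8; P2→R gives 7>2]
(B,R): not NE [P1→A gives 11>9]
(B,S): not NE [P2→R gives 7>5]
(C,P): not NE [P1→A gives 9>5; P2→S gives 9>0]
(C,Q): not NE [P2→S gives 9>5]
(C,R): not NE [P1→A gives 11>3]
(C,S): not NE [P1→B gives 2>1]

Nash profiles: (A,Q)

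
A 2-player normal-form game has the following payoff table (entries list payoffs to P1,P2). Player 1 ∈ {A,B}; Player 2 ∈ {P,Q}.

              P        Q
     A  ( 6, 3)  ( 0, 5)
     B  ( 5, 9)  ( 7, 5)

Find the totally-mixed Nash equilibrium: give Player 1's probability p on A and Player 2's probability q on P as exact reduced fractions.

(p,q) = (2/3, 7/8)

P1 indiff ⇒ q·6+(1-q)·0 = q·5+(1-q)·7 ⇒ q(1) = (1-q)(7) ⇒ q = 7/8
P2 indiff ⇒ p·3+(1-p)·9 = p·5+(1-p)·5 ⇒ p(-2) = (1-p)(-4) ⇒ p = 2/3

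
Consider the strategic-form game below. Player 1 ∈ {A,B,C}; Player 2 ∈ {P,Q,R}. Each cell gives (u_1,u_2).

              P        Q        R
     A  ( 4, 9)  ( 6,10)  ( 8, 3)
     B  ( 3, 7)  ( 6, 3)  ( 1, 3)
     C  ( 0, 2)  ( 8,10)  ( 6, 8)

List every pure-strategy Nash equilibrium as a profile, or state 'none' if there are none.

Nash profiles: (C,Q)

(A,P): not NE [P2→Q gives 10>9]
(A,Q): not NE [P1→C gives 8>6]
(A,R): not NE [P2→Q gives 10>3]
(B,P): not NE [P1→A gives 4>3]
(B,Q): not NE [P1→C gives 8>6; P2→P gives 7>3]
(B,R): not NE [P1→A gives 8>1; P2→P gives 7>3]
(C,P): not NE [P1→A gives 4>0; P2→Q gives 10>2]
(C,Q): NE
(C,R): not NE [P1→A gives 8>6; P2→Q gives 10>8]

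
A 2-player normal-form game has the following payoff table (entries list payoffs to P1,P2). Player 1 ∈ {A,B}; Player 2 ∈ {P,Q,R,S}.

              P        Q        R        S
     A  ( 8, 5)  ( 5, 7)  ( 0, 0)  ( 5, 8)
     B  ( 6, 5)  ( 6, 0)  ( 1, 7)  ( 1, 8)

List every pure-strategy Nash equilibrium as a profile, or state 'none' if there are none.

(A,P): not NE [P2→S gives 8>5]
(A,Q): not NE [P1→B gives 6>5; P2→S gives 8>7]
(A,R): not NE [P1→B gives 1>0; P2→S gives 8>0]
(A,S): NE
(B,P): not NE [P1→A gives 8>6; P2→S gives 8>5]
(B,Q): not NE [P2→S gives 8>0]
(B,R): not NE [P2→S gives 8>7]
(B,S): not NE [P1→A gives 5>1]

PSNE = {(A,S)}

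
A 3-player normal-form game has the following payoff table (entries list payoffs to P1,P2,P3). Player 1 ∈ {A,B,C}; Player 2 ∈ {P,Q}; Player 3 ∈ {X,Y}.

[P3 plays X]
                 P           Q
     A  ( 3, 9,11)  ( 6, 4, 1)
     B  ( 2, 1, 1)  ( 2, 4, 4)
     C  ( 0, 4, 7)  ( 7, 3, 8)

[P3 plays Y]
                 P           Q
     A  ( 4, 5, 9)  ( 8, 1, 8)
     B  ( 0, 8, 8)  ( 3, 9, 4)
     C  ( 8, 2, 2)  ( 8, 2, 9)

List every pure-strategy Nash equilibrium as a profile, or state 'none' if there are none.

PSNE = {(A,P,X), (C,Q,Y)}

(A,P,X): NE
(A,P,Y): not NE [P1→C gives 8>4; P3→X gives 11>9]
(A,Q,X): not NE [P1→C gives 7>6; P2→P gives 9>4; P3→Y gives 8>1]
(A,Q,Y): not NE [P2→P gives 5>1]
(B,P,X): not NE [P1→A gives 3>2; P2→Q gives 4>1; P3→Y gives 8>1]
(B,P,Y): not NE [P1→C gives 8>0; P2→Q gives 9>8]
(B,Q,X): not NE [P1→C gives 7>2]
(B,Q,Y): not NE [P1→C gives 8>3]
(C,P,X): not NE [P1→A gives 3>0]
(C,P,Y): not NE [P3→X gives 7>2]
(C,Q,X): not NE [P2→P gives 4>3; P3→Y gives 9>8]
(C,Q,Y): NE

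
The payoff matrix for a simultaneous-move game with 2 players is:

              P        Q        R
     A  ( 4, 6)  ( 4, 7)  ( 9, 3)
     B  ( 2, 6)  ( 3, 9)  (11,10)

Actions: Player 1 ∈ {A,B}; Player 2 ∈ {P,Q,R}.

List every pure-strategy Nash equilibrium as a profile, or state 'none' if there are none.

(A,P): not NE [P2→Q gives 7>6]
(A,Q): NE
(A,R): not NE [P1→B gives 11>9; P2→Q gives 7>3]
(B,P): not NE [P1→A gives 4>2; P2→R gives 10>6]
(B,Q): not NE [P1→A gives 4>3; P2→R gives 10>9]
(B,R): NE

PSNE = {(A,Q), (B,R)}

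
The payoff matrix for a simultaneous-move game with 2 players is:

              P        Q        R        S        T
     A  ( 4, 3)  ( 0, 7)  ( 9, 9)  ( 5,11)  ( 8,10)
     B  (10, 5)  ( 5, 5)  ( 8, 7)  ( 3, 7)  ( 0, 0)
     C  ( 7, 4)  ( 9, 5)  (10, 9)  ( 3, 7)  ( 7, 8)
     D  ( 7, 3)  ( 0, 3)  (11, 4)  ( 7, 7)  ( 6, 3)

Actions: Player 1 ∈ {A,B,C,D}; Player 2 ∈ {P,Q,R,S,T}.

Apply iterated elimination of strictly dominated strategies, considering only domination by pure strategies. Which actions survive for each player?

Remaining: P1:{A,C,D} P2:{R,S,T}

P2 drop P (R beats it: A:9>3 B:7>5 C:9>4 D:4>3)
P2 drop Q (R beats it: A:9>7 B:7>5 C:9>5 D:4>3)
P1 drop B (A beats it: R:9>8 S:5>3 T:8>0)
P1→{A,C,D} P2→{R,S,T}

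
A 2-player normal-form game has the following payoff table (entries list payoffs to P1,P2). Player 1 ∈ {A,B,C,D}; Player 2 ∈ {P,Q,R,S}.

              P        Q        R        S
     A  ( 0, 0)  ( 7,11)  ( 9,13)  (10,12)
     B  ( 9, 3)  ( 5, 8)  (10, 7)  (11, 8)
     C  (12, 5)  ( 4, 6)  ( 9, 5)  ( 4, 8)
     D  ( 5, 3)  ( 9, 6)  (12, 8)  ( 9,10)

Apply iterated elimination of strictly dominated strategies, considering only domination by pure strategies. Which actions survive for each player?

P2 drop P (Q beats it: A:11>0 B:8>3 C:6>5 D:6>3)
P1 drop C (B beats it: Q:5>4 R:10>9 S:11>4)
P1→{A,B,D} P2→{Q,R,S}

IESDS → P1:{A,B,D} P2:{Q,R,S}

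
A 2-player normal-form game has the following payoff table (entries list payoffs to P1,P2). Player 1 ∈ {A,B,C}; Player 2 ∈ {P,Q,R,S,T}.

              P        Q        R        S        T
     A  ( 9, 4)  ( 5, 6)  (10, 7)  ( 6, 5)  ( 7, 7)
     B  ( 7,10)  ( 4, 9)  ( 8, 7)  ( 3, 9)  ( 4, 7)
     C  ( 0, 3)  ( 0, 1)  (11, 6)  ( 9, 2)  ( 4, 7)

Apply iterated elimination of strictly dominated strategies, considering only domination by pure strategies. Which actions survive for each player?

Remaining: P1:{A,C} P2:{R,T}

P1 drop B (A beats it: P:9>7 Q:5>4 R:10>8 S:6>3 T:7>4)
P2 drop P (R beats it: A:7>4 C:6>3)
P2 drop Q (R beats it: A:7>6 C:6>1)
P2 drop S (R beats it: A:7>5 C:6>2)
P1→{A,C} P2→{R,T}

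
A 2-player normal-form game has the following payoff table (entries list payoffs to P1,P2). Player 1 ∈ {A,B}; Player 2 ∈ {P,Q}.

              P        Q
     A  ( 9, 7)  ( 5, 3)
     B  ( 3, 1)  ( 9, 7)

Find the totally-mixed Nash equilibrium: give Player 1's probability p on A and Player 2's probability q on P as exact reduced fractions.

P1 mixes 3/5 on A; P2 mixes 2/5 on P

P1 indiff ⇒ q·9+(1-q)·5 = q·3+(1-q)·9 ⇒ q(6) = (1-q)(4) ⇒ q = 2/5
P2 indiff ⇒ p·7+(1-p)·1 = p·3+(1-p)·7 ⇒ p(4) = (1-p)(6) ⇒ p = 3/5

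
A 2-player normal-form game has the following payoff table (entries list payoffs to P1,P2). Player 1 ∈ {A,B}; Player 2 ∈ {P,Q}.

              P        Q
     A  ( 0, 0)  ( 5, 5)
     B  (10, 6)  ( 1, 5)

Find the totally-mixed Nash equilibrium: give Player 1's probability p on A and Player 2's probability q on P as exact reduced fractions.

P1 indiff ⇒ q·0+(1-q)·5 = q·10+(1-q)·1 ⇒ q(-10) = (1-q)(-4) ⇒ q = 2/7
P2 indiff ⇒ p·0+(1-p)·6 = p·5+(1-p)·5 ⇒ p(-5) = (1-p)(-1) ⇒ p = 1/6

(p,q) = (1/6, 2/7)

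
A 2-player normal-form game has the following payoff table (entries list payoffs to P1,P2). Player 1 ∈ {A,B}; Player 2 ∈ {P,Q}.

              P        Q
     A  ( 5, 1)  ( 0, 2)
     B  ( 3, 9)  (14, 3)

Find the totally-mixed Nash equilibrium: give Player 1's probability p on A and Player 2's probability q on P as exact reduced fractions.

(p,q) = (6/7, 7/8)

P1 indiff ⇒ q·5+(1-q)·0 = q·3+(1-q)·14 ⇒ q(2) = (1-q)(14) ⇒ q = 7/8
P2 indiff ⇒ p·1+(1-p)·9 = p·2+(1-p)·3 ⇒ p(-1) = (1-p)(-6) ⇒ p = 6/7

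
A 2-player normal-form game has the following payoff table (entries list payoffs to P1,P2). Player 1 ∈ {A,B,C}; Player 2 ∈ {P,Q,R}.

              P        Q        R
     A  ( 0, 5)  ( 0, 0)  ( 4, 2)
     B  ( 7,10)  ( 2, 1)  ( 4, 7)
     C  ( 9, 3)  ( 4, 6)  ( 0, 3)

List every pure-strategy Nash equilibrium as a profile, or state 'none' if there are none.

(A,P): not NE [P1→C gives 9>0]
(A,Q): not NE [P1→C gives 4>0; P2→P gives 5>0]
(A,R): not NE [P2→P gives 5>2]
(B,P): not NE [P1→C gives 9>7]
(B,Q): not NE [P1→C gives 4>2; P2→P gives 10>1]
(B,R): not NE [P2→P gives 10>7]
(C,P): not NE [P2→Q gives 6>3]
(C,Q): NE
(C,R): not NE [P1→B gives 4>0; P2→Q gives 6>3]

PSNE = {(C,Q)}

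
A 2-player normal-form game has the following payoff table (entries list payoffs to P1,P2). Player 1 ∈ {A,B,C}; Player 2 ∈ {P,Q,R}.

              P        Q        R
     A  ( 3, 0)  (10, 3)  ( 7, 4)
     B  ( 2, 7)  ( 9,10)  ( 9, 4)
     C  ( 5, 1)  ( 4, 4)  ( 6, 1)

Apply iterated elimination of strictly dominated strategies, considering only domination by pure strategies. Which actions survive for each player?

IESDS → P1:{A,B} P2:{Q,R}

P2 drop P (Q beats it: A:3>0 B:10>7 C:4>1)
P1 drop C (A beats it: Q:10>4 R:7>6)
P1→{A,B} P2→{Q,R}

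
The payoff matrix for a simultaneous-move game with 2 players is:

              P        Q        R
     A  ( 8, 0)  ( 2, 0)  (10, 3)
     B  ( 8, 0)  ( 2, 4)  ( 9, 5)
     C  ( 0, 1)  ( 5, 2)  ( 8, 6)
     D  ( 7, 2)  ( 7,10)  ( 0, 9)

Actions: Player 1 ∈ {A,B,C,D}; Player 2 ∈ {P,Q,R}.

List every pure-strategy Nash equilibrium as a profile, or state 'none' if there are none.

(A,P): not NE [P2→R gives 3>0]
(A,Q): not NE [P1→D gives 7>2; P2→R gives 3>0]
(A,R): NE
(B,P): not NE [P2→R gives 5>0]
(B,Q): not NE [P1→D gives 7>2; P2→R gives 5>4]
(B,R): not NE [P1→A gives 10>9]
(C,P): not NE [P1→B gives 8>0; P2→R gives 6>1]
(C,Q): not NE [P1→D gives 7>5; P2→R gives 6>2]
(C,R): not NE [P1→A gives 10>8]
(D,P): not NE [P1→B gives 8>7; P2→Q gives 10>2]
(D,Q): NE
(D,R): not NE [P1→A gives 10>0; P2→Q gives 10>9]

PSNE = {(A,R), (D,Q)}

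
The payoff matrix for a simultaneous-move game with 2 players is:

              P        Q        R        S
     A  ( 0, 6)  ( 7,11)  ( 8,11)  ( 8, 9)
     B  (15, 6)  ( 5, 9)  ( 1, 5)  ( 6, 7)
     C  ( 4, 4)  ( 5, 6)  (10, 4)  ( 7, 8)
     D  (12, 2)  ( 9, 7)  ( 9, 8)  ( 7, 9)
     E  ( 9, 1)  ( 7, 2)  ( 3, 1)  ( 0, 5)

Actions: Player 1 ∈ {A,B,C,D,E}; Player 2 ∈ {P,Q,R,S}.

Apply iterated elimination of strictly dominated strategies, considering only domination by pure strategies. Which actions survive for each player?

Remaining: P1:{A,C,D} P2:{Q,R,S}

P1 drop E (D beats it: P:12>9 Q:9>7 R:9>3 S:7>0)
P2 drop P (Q beats it: A:11>6 B:9>6 C:6>4 D:7>2)
P1 drop B (A beats it: Q:7>5 R:8>1 S:8>6)
P1→{A,C,D} P2→{Q,R,S}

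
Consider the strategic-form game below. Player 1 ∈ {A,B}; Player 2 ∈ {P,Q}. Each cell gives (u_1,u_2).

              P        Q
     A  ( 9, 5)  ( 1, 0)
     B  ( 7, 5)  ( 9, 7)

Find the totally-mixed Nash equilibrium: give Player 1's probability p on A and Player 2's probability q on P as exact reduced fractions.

P1 mixes 2/7 on A; P2 mixes 4/5 on P

P1 indiff ⇒ q·9+(1-q)·1 = q·7+(1-q)·9 ⇒ q(2) = (1-q)(8) ⇒ q = 4/5
P2 indiff ⇒ p·5+(1-p)·5 = p·0+(1-p)·7 ⇒ p(5) = (1-p)(2) ⇒ p = 2/7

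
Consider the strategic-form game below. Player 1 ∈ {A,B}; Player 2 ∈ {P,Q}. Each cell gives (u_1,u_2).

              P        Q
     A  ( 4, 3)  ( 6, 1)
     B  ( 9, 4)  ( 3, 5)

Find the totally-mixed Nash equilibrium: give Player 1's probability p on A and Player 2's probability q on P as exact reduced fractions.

(p,q) = (1/3, 3/8)

P1 indiff ⇒ q·4+(1-q)·6 = q·9+(1-q)·3 ⇒ q(-5) = (1-q)(-3) ⇒ q = 3/8
P2 indiff ⇒ p·3+(1-p)·4 = p·1+(1-p)·5 ⇒ p(2) = (1-p)(1) ⇒ p = 1/3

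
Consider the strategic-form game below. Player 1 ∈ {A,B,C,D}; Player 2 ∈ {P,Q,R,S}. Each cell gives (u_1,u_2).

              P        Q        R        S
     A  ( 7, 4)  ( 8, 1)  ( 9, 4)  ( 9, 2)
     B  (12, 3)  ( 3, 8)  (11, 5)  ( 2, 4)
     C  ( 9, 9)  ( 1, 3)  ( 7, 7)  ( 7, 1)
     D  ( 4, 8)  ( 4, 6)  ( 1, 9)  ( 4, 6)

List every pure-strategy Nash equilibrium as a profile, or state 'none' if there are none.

(A,P): not NE [P1→B gives 12>7]
(A,Q): not NE [P2→R gives 4>1]
(A,R): not NE [P1→B gives 11>9]
(A,S): not NE [P2→R gives 4>2]
(B,P): not NE [P2→Q gives 8>3]
(B,Q): not NE [P1→A gives 8>3]
(B,R): not NE [P2→Q gives 8>5]
(B,S): not NE [P1→A gives 9>2; P2→Q gives 8>4]
(C,P): not NE [P1→B gives 12>9]
(C,Q): not NE [P1→A gives 8>1; P2→P gives 9>3]
(C,R): not NE [P1→B gives 11>7; P2→P gives 9>7]
(C,S): not NE [P1→A gives 9>7; P2→P gives 9>1]
(D,P): not NE [P1→B gives 12>4; P2→R gives 9>8]
(D,Q): not NE [P1→A gives 8>4; P2→R gives 9>6]
(D,R): not NE [P1→B gives 11>1]
(D,S): not NE [P1→A gives 9>4; P2→R gives 9>6]

PSNE: ∅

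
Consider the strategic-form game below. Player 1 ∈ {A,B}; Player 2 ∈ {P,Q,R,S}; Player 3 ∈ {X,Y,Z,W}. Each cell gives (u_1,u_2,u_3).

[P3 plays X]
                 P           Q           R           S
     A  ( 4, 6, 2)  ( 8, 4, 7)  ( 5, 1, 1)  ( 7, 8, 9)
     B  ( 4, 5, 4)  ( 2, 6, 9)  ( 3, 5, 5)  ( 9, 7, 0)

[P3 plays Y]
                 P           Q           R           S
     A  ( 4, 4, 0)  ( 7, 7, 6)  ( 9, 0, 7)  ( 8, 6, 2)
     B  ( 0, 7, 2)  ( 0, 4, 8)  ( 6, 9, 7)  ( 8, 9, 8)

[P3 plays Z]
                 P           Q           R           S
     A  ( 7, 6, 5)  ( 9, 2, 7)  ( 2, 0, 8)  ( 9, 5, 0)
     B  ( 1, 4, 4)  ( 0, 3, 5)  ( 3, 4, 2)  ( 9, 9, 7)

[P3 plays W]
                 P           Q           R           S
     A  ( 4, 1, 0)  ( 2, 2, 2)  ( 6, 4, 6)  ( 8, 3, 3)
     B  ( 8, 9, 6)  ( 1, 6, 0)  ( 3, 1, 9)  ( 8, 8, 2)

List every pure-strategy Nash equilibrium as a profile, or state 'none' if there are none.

(A,P,X): not NE [P2→S gives 8>6; P3→Z gives 5>2]
(A,P,Y): not NE [P2→Q gives 7>4; P3→Z gives 5>0]
(A,P,Z): NE
(A,P,W): not NE [P1→B gives 8>4; P2→R gives 4>1; P3→Z gives 5>0]
(A,Q,X): not NE [P2→S gives 8>4]
(A,Q,Y): not NE [P3→Z gives 7>6]
(A,Q,Z): not NE [P2→P gives 6>2]
(A,Q,W): not NE [P2→R gives 4>2; P3→Z gives 7>2]
(A,R,X): not NE [P2→S gives 8>1; P3→Z gives 8>1]
(A,R,Y): not NE [P2→Q gives 7>0; P3→Z gives 8>7]
(A,R,Z): not NE [P1→B gives 3>2; P2→P gives 6>0]
(A,R,W): not NE [P3→Z gives 8>6]
(A,S,X): not NE [P1→B gives 9>7]
(A,S,Y): not NE [P2→Q gives 7>6; P3→X gives 9>2]
(A,S,Z): not NE [P2→P gives 6>5; P3→X gives 9>0]
(A,S,W): not NE [P2→R gives 4>3; P3→X gives 9>3]
(B,P,X): not NE [P2→S gives 7>5; P3→W gives 6>4]
(B,P,Y): not NE [P1→A gives 4>0; P2→S gives 9>7; P3→W gives 6>2]
(B,P,Z): not NE [P1→A gives 7>1; P2→S gives 9>4; P3→W gives 6>4]
(B,P,W): NE
(B,Q,X): not NE [P1→A gives 8>2; P2→S gives 7>6]
(B,Q,Y): not NE [P1→A gives 7>0; P2→S gives 9>4; P3→X gives 9>8]
(B,Q,Z): not NE [P1→A gives 9>0; P2→S gives 9>3; P3→X gives 9>5]
(B,Q,W): not NE [P1→A gives 2>1; P2→P gives 9>6; P3→X gives 9>0]
(B,R,X): not NE [P1→A gives 5>3; P2→S gives 7>5; P3→W gives 9>5]
(B,R,Y): not NE [P1→A gives 9>6; P3→W gives 9>7]
(B,R,Z): not NE [P2→S gives 9>4; P3→W gives 9>2]
(B,R,W): not NE [P1→A gives 6>3; P2→P gives 9>1]
(B,S,X): not NE [P3→Y gives 8>0]
(B,S,Y): NE
(B,S,Z): not NE [P3→Y gives 8>7]
(B,S,W): not NE [P2→P gives 9>8; P3→Y gives 8>2]

Nash profiles: (A,P,Z), (B,P,W), (B,S,Y)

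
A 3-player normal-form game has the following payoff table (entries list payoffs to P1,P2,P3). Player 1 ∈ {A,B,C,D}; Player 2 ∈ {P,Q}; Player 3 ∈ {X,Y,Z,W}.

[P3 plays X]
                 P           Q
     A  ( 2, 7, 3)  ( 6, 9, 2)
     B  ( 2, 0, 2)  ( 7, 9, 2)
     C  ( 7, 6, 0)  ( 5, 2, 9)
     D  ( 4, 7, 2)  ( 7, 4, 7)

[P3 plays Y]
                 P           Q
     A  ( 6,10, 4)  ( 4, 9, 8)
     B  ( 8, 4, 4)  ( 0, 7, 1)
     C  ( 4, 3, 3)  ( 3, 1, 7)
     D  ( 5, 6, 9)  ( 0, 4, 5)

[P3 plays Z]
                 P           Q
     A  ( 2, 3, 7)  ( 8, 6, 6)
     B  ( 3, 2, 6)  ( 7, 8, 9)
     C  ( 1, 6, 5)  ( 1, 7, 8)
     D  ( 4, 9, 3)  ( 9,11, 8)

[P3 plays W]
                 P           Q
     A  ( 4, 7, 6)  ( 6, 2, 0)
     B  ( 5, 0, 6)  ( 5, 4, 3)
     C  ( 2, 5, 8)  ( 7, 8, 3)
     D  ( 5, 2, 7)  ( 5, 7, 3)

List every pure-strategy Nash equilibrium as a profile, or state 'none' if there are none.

(A,P,X): not NE [P1→C gives 7>2; P2→Q gives 9>7; P3→Z gives 7>3]
(A,P,Y): not NE [P1→B gives 8>6; P3→Z gives 7>4]
(A,P,Z): not NE [P1→D gives 4>2; P2→Q gives 6>3]
(A,P,W): not NE [P1→D gives 5>4; P3→Z gives 7>6]
(A,Q,X): not NE [P1→D gives 7>6; P3→Y gives 8>2]
(A,Q,Y): not NE [P2→P gives 10>9]
(A,Q,Z): not NE [P1→D gives 9>8; P3→Y gives 8>6]
(A,Q,W): not NE [P1→C gives 7>6; P2→P gives 7>2; P3→Y gives 8>0]
(B,P,X): not NE [P1→C gives 7>2; P2→Q gives 9>0; P3→W gives 6>2]
(B,P,Y): not NE [P2→Q gives 7>4; P3→W gives 6>4]
(B,P,Z): not NE [P1→D gives 4>3; P2→Q gives 8>2]
(B,P,W): not NE [P2→Q gives 4>0]
(B,Q,X): not NE [P3→Z gives 9>2]
(B,Q,Y): not NE [P1→A gives 4>0; P3→Z gives 9>1]
(B,Q,Z): not NE [P1→D gives 9>7]
(B,Q,W): not NE [P1→C gives 7>5; P3→Z gives 9>3]
(C,P,X): not NE [P3→W gives 8>0]
(C,P,Y): not NE [P1→B gives 8>4; P3→W gives 8>3]
(C,P,Z): not NE [P1→D gives 4>1; P2→Q gives 7>6; P3→W gives 8>5]
(C,P,W): not NE [P1→D gives 5>2; P2→Q gives 8>5]
(C,Q,X): not NE [P1→D gives 7>5; P2→P gives 6>2]
(C,Q,Y): not NE [P1→A gives 4>3; P2→P gives 3>1; P3→X gives 9>7]
(C,Q,Z): not NE [P1→D gives 9>1; P3→X gives 9>8]
(C,Q,W): not NE [P3→X gives 9>3]
(D,P,X): not NE [P1→C gives 7>4; P3→Y gives 9>2]
(D,P,Y): not NE [P1→B gives 8>5]
(D,P,Z): not NE [P2→Q gives 11>9; P3→Y gives 9>3]
(D,P,W): not NE [P2→Q gives 7>2; P3→Y gives 9>7]
(D,Q,X): not NE [P2→P gives 7>4; P3→Z gives 8>7]
(D,Q,Y): not NE [P1→A gives 4>0; P2→P gives 6>4; P3→Z gives 8>5]
(D,Q,Z): NE
(D,Q,W): not NE [P1→C gives 7>5; P3→Z gives 8>3]

PSNE = {(D,Q,Z)}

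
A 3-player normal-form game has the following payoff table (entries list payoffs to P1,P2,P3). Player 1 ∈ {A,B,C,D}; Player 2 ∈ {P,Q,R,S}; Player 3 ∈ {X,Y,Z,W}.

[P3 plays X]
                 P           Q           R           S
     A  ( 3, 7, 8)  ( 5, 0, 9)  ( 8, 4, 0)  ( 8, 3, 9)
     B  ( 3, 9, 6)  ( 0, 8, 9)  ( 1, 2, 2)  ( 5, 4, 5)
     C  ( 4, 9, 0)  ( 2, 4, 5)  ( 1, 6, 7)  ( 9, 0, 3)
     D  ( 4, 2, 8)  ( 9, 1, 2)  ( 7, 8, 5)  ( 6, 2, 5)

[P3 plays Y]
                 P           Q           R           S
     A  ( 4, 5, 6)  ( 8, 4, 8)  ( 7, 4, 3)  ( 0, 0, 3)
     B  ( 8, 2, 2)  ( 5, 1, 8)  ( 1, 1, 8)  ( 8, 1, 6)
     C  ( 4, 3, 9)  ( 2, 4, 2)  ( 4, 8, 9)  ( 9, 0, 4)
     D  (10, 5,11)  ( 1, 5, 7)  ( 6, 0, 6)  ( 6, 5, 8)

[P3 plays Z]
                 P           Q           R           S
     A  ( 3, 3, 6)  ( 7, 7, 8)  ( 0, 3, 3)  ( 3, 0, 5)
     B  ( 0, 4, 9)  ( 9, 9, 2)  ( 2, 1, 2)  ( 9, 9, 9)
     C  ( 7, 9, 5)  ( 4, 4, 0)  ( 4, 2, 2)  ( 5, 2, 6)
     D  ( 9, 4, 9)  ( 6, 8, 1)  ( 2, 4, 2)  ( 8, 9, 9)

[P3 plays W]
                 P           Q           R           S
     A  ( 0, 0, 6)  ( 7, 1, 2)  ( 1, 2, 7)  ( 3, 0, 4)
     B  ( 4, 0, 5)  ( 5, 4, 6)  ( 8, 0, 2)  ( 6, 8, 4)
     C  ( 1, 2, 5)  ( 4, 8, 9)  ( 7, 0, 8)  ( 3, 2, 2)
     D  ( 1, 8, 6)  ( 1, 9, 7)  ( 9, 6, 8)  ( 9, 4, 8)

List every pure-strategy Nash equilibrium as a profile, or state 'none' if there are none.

NE set: (B,S,Z), (D,P,Y)

(A,P,X): not NE [P1→D gives 4>3]
(A,P,Y): not NE [P1→D gives 10>4; P3→X gives 8>6]
(A,P,Z): not NE [P1→D gives 9>3; P2→Q gives 7>3; P3→X gives 8>6]
(A,P,W): not NE [P1→B gives 4>0; P2→R gives 2>0; P3→X gives 8>6]
(A,Q,X): not NE [P1→D gives 9>5; P2→P gives 7>0]
(A,Q,Y): not NE [P2→P gives 5>4; P3→X gives 9>8]
(A,Q,Z): not NE [P1→B gives 9>7; P3→X gives 9>8]
(A,Q,W): not NE [P2→R gives 2>1; P3→X gives 9>2]
(A,R,X): not NE [P2→P gives 7>4; P3→W gives 7>0]
(A,R,Y): not NE [P2→P gives 5>4; P3→W gives 7>3]
(A,R,Z): not NE [P1→C gives 4>0; P2→Q gives 7>3; P3→W gives 7>3]
(A,R,W): not NE [P1→D gives 9>1]
(A,S,X): not NE [P1→C gives 9>8; P2→P gives 7>3]
(A,S,Y): not NE [P1→C gives 9>0; P2→P gives 5>0; P3→X gives 9>3]
(A,S,Z): not NE [P1→B gives 9>3; P2→Q gives 7>0; P3→X gives 9>5]
(A,S,W): not NE [P1→D gives 9>3; P2→R gives 2>0; P3→X gives 9>4]
(B,P,X): not NE [P1→D gives 4>3; P3→Z gives 9>6]
(B,P,Y): not NE [P1→D gives 10>8; P3→Z gives 9>2]
(B,P,Z): not NE [P1→D gives 9>0; P2→S gives 9>4]
(B,P,W): not NE [P2→S gives 8>0; P3→Z gives 9>5]
(B,Q,X): not NE [P1→D gives 9>0; P2→P gives 9>8]
(B,Q,Y): not NE [P1→A gives 8>5; P2→P gives 2>1; P3→X gives 9>8]
(B,Q,Z): not NE [P3→X gives 9>2]
(B,Q,W): not NE [P1→A gives 7>5; P2→S gives 8>4; P3→X gives 9>6]
(B,R,X): not NE [P1→A gives 8>1; P2→P gives 9>2; P3→Y gives 8>2]
(B,R,Y): not NE [P1→A gives 7>1; P2→P gives 2>1]
(B,R,Z): not NE [P1→C gives 4>2; P2→S gives 9>1; P3→Y gives 8>2]
(B,R,W): not NE [P1→D gives 9>8; P2→S gives 8>0; P3→Y gives 8>2]
(B,S,X): not NE [P1→C gives 9>5; P2→P gives 9>4; P3→Z gives 9>5]
(B,S,Y): not NE [P1→C gives 9>8; P2→P gives 2>1; P3→Z gives 9>6]
(B,S,Z): NE
(B,S,W): not NE [P1→D gives 9>6; P3→Z gives 9>4]
(C,P,X): not NE [P3→Y gives 9>0]
(C,P,Y): not NE [P1→D gives 10>4; P2→R gives 8>3]
(C,P,Z): not NE [P1→D gives 9>7; P3→Y gives 9>5]
(C,P,W): not NE [P1→B gives 4>1; P2→Q gives 8>2; P3→Y gives 9>5]
(C,Q,X): not NE [P1→D gives 9>2; P2→P gives 9>4; P3→W gives 9>5]
(C,Q,Y): not NE [P1→A gives 8>2; P2→R gives 8>4; P3→W gives 9>2]
(C,Q,Z): not NE [P1→B gives 9>4; P2→P gives 9>4; P3→W gives 9>0]
(C,Q,W): not NE [P1→A gives 7>4]
(C,R,X): not NE [P1→A gives 8>1; P2→P gives 9>6; P3→Y gives 9>7]
(C,R,Y): not NE [P1→A gives 7>4]
(C,R,Z): not NE [P2→P gives 9>2; P3→Y gives 9>2]
(C,R,W): not NE [P1→D gives 9>7; P2→Q gives 8>0; P3→Y gives 9>8]
(C,S,X): not NE [P2→P gives 9>0; P3→Z gives 6>3]
(C,S,Y): not NE [P2→R gives 8>0; P3→Z gives 6>4]
(C,S,Z): not NE [P1→B gives 9>5; P2→P gives 9>2]
(C,S,W): not NE [P1→D gives 9>3; P2→Q gives 8>2; P3→Z gives 6>2]
(D,P,X): not NE [P2→R gives 8>2; P3→Y gives 11>8]
(D,P,Y): NE
(D,P,Z): not NE [P2→S gives 9>4; P3→Y gives 11>9]
(D,P,W): not NE [P1→B gives 4>1; P2→Q gives 9>8; P3→Y gives 11>6]
(D,Q,X): not NE [P2→R gives 8>1; P3→W gives 7>2]
(D,Q,Y): not NE [P1→A gives 8>1]
(D,Q,Z): not NE [P1→B gives 9>6; P2→S gives 9>8; P3→W gives 7>1]
(D,Q,W): not NE [P1→A gives 7>1]
(D,R,X): not NE [P1→A gives 8>7; P3→W gives 8>5]
(D,R,Y): not NE [P1→A gives 7>6; P2→S gives 5>0; P3→W gives 8>6]
(D,R,Z): not NE [P1→C gives 4>2; P2→S gives 9>4; P3→W gives 8>2]
(D,R,W): not NE [P2→Q gives 9>6]
(D,S,X): not NE [P1→C gives 9>6; P2→R gives 8>2; P3→Z gives 9>5]
(D,S,Y): not NE [P1→C gives 9>6; P3→Z gives 9>8]
(D,S,Z): not NE [P1→B gives 9>8]
(D,S,W): not NE [P2→Q gives 9>4; P3→Z gives 9>8]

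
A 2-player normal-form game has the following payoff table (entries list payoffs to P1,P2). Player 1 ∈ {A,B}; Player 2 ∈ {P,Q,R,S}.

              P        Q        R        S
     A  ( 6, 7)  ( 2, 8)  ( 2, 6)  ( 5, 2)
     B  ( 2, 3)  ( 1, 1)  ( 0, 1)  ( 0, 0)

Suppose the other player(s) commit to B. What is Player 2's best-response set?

P2 best: {P}

u_2(P vs B) = 3
u_2(Q vs B) = 1
u_2(R vs B) = 1
u_2(S vs B) = 0
max payoff 3 at {P}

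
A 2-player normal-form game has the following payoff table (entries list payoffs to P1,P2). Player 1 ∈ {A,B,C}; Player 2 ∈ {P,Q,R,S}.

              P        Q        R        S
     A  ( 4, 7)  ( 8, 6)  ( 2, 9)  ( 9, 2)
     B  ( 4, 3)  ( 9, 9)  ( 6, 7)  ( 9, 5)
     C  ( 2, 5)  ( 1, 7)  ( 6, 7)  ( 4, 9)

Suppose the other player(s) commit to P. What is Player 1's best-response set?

u_1(A vs P) = 4
u_1(B vs P) = 4
u_1(C vs P) = 2
max payoff 4 at {A,B}

P1 best: {A,B}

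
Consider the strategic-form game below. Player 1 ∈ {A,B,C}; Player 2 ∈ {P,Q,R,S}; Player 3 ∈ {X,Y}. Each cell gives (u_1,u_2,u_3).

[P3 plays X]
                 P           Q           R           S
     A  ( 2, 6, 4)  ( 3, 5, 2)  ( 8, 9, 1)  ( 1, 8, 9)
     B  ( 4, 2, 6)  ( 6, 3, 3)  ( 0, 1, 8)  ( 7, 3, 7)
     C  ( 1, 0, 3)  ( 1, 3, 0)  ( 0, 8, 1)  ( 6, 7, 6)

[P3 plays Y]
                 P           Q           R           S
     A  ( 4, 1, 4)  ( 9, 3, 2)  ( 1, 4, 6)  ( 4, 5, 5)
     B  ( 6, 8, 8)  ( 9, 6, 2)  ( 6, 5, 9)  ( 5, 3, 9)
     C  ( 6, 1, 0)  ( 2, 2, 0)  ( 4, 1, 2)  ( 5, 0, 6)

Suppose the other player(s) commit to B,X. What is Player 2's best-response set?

u_2(P vs B,X) = 2
u_2(Q vs B,X) = 3
u_2(R vs B,X) = 1
u_2(S vs B,X) = 3
max payoff 3 at {Q,S}

BR_2 = {Q,S}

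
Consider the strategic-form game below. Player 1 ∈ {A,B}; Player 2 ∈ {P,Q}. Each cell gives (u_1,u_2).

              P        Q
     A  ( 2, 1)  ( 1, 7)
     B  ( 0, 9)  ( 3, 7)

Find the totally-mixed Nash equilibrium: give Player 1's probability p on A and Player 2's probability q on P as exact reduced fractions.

(p,q) = (1/4, 1/2)

P1 indiff ⇒ q·2+(1-q)·1 = q·0+(1-q)·3 ⇒ q(2) = (1-q)(2) ⇒ q = 1/2
P2 indiff ⇒ p·1+(1-p)·9 = p·7+(1-p)·7 ⇒ p(-6) = (1-p)(-2) ⇒ p = 1/4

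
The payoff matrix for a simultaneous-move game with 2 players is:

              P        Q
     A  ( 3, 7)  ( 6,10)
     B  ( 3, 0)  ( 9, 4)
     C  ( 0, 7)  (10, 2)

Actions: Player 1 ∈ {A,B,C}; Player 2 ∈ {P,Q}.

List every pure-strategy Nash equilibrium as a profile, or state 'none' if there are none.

No pure NE.

(A,P): not NE [P2→Q gives 10>7]
(A,Q): not NE [P1→C gives 10>6]
(B,P): not NE [P2→Q gives 4>0]
(B,Q): not NE [P1→C gives 10>9]
(C,P): not NE [P1→B gives 3>0]
(C,Q): not NE [P2→P gives 7>2]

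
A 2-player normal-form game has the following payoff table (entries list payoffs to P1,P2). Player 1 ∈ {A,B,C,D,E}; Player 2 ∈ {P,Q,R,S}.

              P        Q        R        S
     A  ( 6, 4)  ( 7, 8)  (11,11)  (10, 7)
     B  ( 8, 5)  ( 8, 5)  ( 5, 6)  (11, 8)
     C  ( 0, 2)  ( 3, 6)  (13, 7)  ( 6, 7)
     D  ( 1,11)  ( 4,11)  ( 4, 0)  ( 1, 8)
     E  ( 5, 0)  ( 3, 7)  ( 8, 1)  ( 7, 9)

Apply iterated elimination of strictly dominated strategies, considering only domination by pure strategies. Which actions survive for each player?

Remaining: P1:{A,B,C} P2:{R,S}

P1 drop D (A beats it: P:6>1 Q:7>4 R:11>4 S:10>1)
P1 drop E (A beats it: P:6>5 Q:7>3 R:11>8 S:10>7)
P2 drop P (R beats it: A:11>4 B:6>5 C:7>2)
P2 drop Q (R beats it: A:11>8 B:6>5 C:7>6)
P1→{A,B,C} P2→{R,S}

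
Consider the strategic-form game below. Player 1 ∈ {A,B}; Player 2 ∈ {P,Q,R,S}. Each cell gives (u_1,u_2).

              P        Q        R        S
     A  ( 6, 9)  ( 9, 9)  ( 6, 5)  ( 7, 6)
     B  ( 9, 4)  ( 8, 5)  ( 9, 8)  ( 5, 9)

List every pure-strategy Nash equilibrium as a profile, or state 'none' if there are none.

Nash profiles: (A,Q)

(A,P): not NE [P1→B gives 9>6]
(A,Q): NE
(A,R): not NE [P1→B gives 9>6; P2→Q gives 9>5]
(A,S): not NE [P2→Q gives 9>6]
(B,P): not NE [P2→S gives 9>4]
(B,Q): not NE [P1→A gives 9>8; P2→S gives 9>5]
(B,R): not NE [P2→S gives 9>8]
(B,S): not NE [P1→A gives 7>5]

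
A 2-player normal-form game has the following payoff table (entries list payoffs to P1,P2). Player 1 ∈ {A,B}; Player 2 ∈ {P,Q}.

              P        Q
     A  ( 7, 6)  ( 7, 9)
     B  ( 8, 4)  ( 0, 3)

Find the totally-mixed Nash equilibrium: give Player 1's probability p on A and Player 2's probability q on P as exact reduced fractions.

(p,q) = (1/4, 7/8)

P1 indiff ⇒ q·7+(1-q)·7 = q·8+(1-q)·0 ⇒ q(-1) = (1-q)(-7) ⇒ q = 7/8
P2 indiff ⇒ p·6+(1-p)·4 = p·9+(1-p)·3 ⇒ p(-3) = (1-p)(-1) ⇒ p = 1/4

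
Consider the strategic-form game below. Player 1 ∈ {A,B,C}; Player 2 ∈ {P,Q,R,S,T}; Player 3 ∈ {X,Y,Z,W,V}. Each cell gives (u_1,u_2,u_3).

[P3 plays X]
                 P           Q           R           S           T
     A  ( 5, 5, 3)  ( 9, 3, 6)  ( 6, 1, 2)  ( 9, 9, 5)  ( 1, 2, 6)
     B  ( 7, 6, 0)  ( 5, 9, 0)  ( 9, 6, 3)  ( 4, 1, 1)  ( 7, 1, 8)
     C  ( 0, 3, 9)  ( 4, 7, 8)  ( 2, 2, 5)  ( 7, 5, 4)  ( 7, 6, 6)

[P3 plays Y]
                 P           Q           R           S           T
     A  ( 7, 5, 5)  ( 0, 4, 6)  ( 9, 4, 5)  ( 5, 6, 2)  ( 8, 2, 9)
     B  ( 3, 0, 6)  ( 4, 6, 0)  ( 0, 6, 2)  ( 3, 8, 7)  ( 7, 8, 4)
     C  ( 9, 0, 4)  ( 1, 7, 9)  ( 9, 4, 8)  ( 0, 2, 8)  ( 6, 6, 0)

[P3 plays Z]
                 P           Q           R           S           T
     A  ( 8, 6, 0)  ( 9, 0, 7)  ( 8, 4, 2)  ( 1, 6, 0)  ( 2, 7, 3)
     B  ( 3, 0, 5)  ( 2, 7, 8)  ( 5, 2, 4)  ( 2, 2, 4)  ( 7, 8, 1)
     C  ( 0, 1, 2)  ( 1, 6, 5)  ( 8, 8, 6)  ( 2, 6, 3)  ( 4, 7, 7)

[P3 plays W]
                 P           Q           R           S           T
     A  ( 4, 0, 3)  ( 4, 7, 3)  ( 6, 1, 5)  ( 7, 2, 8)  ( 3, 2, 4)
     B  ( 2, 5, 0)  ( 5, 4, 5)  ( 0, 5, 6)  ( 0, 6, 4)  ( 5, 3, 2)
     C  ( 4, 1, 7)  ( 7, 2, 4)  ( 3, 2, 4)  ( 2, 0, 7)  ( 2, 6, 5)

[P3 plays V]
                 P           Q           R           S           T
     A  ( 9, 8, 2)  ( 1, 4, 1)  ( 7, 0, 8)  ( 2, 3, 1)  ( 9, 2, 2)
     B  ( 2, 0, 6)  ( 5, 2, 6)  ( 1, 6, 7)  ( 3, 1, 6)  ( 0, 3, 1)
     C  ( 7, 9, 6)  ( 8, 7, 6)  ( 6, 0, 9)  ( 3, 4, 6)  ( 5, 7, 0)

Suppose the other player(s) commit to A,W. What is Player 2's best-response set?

u_2(P vs A,W) = 0
u_2(Q vs A,W) = 7
u_2(R vs A,W) = 1
u_2(S vs A,W) = 2
u_2(T vs A,W) = 2
max payoff 7 at {Q}

argmax u_2 = {Q}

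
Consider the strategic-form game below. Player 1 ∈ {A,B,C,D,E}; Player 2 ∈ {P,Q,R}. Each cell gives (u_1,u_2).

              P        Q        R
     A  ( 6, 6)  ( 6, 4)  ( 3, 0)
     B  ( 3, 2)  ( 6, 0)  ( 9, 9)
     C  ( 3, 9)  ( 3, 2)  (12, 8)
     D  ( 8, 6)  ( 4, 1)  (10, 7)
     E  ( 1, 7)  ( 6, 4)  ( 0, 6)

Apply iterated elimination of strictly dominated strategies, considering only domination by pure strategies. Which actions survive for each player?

IESDS → P1:{C,D} P2:{P,R}

P2 drop Q (P beats it: A:6>4 B:2>0 C:9>2 D:6>1 E:7>4)
P1 drop A (D beats it: P:8>6 R:10>3)
P1 drop B (D beats it: P:8>3 R:10>9)
P1 drop E (C beats it: P:3>1 R:12>0)
P1→{C,D} P2→{P,R}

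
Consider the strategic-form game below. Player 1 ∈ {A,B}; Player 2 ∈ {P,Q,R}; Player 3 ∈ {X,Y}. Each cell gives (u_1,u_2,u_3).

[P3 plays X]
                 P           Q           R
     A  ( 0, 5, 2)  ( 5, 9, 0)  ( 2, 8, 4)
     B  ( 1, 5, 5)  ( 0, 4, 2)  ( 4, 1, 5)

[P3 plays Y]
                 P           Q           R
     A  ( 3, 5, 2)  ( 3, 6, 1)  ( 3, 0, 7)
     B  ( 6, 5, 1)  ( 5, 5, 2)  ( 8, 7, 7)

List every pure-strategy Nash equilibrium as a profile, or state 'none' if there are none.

(A,P,X): not NE [P1→B gives 1>0; P2→Q gives 9>5]
(A,P,Y): not NE [P1→B gives 6>3; P2→Q gives 6>5]
(A,Q,X): not NE [P3→Y gives 1>0]
(A,Q,Y): not NE [P1→B gives 5>3]
(A,R,X): not NE [P1→B gives 4>2; P2→Q gives 9>8; P3→Y gives 7>4]
(A,R,Y): not NE [P1→B gives 8>3; P2→Q gives 6>0]
(B,P,X): NE
(B,P,Y): not NE [P2→R gives 7>5; P3→X gives 5>1]
(B,Q,X): not NE [P1→A gives 5>0; P2→P gives 5>4]
(B,Q,Y): not NE [P2→R gives 7>5]
(B,R,X): not NE [P2→P gives 5>1; P3→Y gives 7>5]
(B,R,Y): NE

PSNE = {(B,P,X), (B,R,Y)}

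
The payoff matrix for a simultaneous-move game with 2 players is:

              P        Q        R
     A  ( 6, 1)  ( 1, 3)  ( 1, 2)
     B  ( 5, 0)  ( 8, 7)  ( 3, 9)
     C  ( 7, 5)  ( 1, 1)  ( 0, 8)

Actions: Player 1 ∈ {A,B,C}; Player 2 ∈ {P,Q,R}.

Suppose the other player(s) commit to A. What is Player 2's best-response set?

P2 best: {Q}

u_2(P vs A) = 1
u_2(Q vs A) = 3
u_2(R vs A) = 2
max payoff 3 at {Q}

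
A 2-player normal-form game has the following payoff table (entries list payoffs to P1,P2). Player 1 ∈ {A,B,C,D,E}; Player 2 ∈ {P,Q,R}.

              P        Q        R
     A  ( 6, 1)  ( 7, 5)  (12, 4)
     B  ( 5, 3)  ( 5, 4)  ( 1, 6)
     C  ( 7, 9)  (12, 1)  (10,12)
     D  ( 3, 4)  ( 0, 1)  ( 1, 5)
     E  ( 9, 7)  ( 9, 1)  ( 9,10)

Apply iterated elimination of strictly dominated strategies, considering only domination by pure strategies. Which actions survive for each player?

IESDS → P1:{A,C} P2:{Q,R}

P1 drop B (A beats it: P:6>5 Q:7>5 R:12>1)
P1 drop D (A beats it: P:6>3 Q:7>0 R:12>1)
P2 drop P (R beats it: A:4>1 C:12>9 E:10>7)
P1 drop E (C beats it: Q:12>9 R:10>9)
P1→{A,C} P2→{Q,R}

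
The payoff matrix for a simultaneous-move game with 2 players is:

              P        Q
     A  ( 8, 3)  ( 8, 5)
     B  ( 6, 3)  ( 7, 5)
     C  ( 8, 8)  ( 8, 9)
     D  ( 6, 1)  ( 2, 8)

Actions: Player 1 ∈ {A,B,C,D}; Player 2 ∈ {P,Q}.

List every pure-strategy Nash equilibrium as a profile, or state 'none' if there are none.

PSNE = {(A,Q), (C,Q)}

(A,P): not NE [P2→Q gives 5>3]
(A,Q): NE
(B,P): not NE [P1→C gives 8>6; P2→Q gives 5>3]
(B,Q): not NE [P1→C gives 8>7]
(C,P): not NE [P2→Q gives 9>8]
(C,Q): NE
(D,P): not NE [P1→C gives 8>6; P2→Q gives 8>1]
(D,Q): not NE [P1→C gives 8>2]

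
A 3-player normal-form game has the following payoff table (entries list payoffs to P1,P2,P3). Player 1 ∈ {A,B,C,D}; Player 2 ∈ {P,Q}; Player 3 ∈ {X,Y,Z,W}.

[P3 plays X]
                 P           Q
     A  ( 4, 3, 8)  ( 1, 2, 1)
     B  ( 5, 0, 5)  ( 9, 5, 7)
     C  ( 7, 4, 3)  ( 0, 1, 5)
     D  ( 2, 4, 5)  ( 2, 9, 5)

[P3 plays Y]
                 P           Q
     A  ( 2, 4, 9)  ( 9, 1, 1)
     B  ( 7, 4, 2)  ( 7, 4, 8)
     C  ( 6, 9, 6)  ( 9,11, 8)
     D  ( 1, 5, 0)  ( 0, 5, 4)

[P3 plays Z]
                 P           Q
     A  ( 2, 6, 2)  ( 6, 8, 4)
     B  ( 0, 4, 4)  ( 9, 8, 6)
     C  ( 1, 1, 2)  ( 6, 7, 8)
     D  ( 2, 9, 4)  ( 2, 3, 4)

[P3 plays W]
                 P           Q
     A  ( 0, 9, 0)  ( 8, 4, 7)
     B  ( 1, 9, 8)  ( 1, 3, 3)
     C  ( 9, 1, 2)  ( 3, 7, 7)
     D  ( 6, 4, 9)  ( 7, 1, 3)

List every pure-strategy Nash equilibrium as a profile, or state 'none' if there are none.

(A,P,X): not NE [P1→C gives 7>4; P3→Y gives 9>8]
(A,P,Y): not NE [P1→B gives 7>2]
(A,P,Z): not NE [P2→Q gives 8>6; P3→Y gives 9>2]
(A,P,W): not NE [P1→C gives 9>0; P3→Y gives 9>0]
(A,Q,X): not NE [P1→B gives 9>1; P2→P gives 3>2; P3→W gives 7>1]
(A,Q,Y): not NE [P2→P gives 4>1; P3→W gives 7>1]
(A,Q,Z): not NE [P1→B gives 9>6; P3→W gives 7>4]
(A,Q,W): not NE [P2→P gives 9>4]
(B,P,X): not NE [P1→C gives 7>5; P2→Q gives 5>0; P3→W gives 8>5]
(B,P,Y): not NE [P3→W gives 8>2]
(B,P,Z): not NE [P1→D gives 2>0; P2→Q gives 8>4; P3→W gives 8>4]
(B,P,W): not NE [P1→C gives 9>1]
(B,Q,X): not NE [P3→Y gives 8>7]
(B,Q,Y): not NE [P1→C gives 9>7]
(B,Q,Z): not NE [P3→Y gives 8>6]
(B,Q,W): not NE [P1→A gives 8>1; P2→P gives 9>3; P3→Y gives 8>3]
(C,P,X): not NE [P3→Y gives 6>3]
(C,P,Y): not NE [P1→B gives 7>6; P2→Q gives 11>9]
(C,P,Z): not NE [P1→D gives 2>1; P2→Q gives 7>1; P3→Y gives 6>2]
(C,P,W): not NE [P2→Q gives 7>1; P3→Y gives 6>2]
(C,Q,X): not NE [P1→B gives 9>0; P2→P gives 4>1; P3→Z gives 8>5]
(C,Q,Y): NE
(C,Q,Z): not NE [P1→B gives 9>6]
(C,Q,W): not NE [P1→A gives 8>3; P3→Z gives 8>7]
(D,P,X): not NE [P1→C gives 7>2; P2→Q gives 9>4; P3→W gives 9>5]
(D,P,Y): not NE [P1→B gives 7>1; P3→W gives 9>0]
(D,P,Z): not NE [P3→W gives 9>4]
(D,P,W): not NE [P1→C gives 9>6]
(D,Q,X): not NE [P1→B gives 9>2]
(D,Q,Y): not NE [P1→C gives 9>0; P3→X gives 5>4]
(D,Q,Z): not NE [P1→B gives 9>2; P2→P gives 9>3; P3→X gives 5>4]
(D,Q,W): not NE [P1→A gives 8>7; P2→P gives 4>1; P3→X gives 5>3]

NE set: (C,Q,Y)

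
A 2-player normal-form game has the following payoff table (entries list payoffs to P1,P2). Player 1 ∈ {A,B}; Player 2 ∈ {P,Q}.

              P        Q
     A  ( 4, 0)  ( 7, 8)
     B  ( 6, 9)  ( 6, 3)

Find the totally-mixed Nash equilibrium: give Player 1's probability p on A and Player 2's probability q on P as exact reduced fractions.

P1 indiff ⇒ q·4+(1-q)·7 = q·6+(1-q)·6 ⇒ q(-2) = (1-q)(-1) ⇒ q = 1/3
P2 indiff ⇒ p·0+(1-p)·9 = p·8+(1-p)·3 ⇒ p(-8) = (1-p)(-6) ⇒ p = 3/7

P1 mixes 3/7 on A; P2 mixes 1/3 on P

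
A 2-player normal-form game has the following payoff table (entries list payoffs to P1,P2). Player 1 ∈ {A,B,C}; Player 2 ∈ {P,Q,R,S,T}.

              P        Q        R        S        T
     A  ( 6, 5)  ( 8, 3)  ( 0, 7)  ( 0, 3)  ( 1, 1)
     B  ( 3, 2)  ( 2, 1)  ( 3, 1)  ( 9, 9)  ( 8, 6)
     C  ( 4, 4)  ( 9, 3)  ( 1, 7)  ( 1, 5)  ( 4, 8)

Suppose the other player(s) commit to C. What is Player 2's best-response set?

BR_2 = {T}

u_2(P vs C) = 4
u_2(Q vs C) = 3
u_2(R vs C) = 7
u_2(S vs C) = 5
u_2(T vs C) = 8
max payoff 8 at {T}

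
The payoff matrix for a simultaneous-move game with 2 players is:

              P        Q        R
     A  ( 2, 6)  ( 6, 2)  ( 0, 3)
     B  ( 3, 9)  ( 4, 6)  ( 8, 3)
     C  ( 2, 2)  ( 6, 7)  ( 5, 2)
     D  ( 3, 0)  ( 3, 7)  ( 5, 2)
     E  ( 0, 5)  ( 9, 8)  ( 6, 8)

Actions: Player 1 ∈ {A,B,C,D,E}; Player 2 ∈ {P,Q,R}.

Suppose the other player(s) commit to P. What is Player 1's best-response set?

u_1(A vs P) = 2
u_1(B vs P) = 3
u_1(C vs P) = 2
u_1(D vs P) = 3
u_1(E vs P) = 0
max payoff 3 at {B,D}

argmax u_1 = {B,D}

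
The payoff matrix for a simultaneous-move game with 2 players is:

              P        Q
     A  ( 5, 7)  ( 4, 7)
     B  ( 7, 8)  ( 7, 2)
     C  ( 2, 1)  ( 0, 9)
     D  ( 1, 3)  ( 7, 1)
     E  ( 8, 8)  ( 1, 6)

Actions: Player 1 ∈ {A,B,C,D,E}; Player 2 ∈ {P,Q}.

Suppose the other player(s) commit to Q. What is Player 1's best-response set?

u_1(A vs Q) = 4
u_1(B vs Q) = 7
u_1(C vs Q) = 0
u_1(D vs Q) = 7
u_1(E vs Q) = 1
max payoff 7 at {B,D}

P1 best: {B,D}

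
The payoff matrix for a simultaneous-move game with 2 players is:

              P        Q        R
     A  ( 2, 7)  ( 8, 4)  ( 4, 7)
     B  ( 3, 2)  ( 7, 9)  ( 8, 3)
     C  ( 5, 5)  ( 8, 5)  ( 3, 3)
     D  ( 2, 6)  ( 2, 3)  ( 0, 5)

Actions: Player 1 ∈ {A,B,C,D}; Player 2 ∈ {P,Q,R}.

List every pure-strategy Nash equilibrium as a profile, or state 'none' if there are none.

NE set: (C,P), (C,Q)

(A,P): not NE [P1→C gives 5>2]
(A,Q): not NE [P2→R gives 7>4]
(A,R): not NE [P1→B gives 8>4]
(B,P): not NE [P1→C gives 5>3; P2→Q gives 9>2]
(B,Q): not NE [P1→C gives 8>7]
(B,R): not NE [P2→Q gives 9>3]
(C,P): NE
(C,Q): NE
(C,R): not NE [P1→B gives 8>3; P2→Q gives 5>3]
(D,P): not NE [P1→C gives 5>2]
(D,Q): not NE [P1→C gives 8>2; P2→P gives 6>3]
(D,R): not NE [P1→B gives 8>0; P2→P gives 6>5]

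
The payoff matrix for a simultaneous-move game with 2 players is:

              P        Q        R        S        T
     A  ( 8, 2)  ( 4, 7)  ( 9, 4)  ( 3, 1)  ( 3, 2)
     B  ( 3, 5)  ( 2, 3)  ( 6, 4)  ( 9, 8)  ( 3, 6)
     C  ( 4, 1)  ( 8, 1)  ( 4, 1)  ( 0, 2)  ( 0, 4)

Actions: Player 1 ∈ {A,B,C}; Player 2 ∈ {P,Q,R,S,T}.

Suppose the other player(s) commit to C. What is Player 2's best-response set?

argmax u_2 = {T}

u_2(P vs C) = 1
u_2(Q vs C) = 1
u_2(R vs C) = 1
u_2(S vs C) = 2
u_2(T vs C) = 4
max payoff 4 at {T}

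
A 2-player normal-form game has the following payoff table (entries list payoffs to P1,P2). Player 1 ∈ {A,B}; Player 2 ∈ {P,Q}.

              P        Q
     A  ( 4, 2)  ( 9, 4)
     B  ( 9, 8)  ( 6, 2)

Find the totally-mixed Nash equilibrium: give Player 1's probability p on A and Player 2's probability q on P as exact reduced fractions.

P1 mixes 3/4 on A; P2 mixes 3/8 on P

P1 indiff ⇒ q·4+(1-q)·9 = q·9+(1-q)·6 ⇒ q(-5) = (1-q)(-3) ⇒ q = 3/8
P2 indiff ⇒ p·2+(1-p)·8 = p·4+(1-p)·2 ⇒ p(-2) = (1-p)(-6) ⇒ p = 3/4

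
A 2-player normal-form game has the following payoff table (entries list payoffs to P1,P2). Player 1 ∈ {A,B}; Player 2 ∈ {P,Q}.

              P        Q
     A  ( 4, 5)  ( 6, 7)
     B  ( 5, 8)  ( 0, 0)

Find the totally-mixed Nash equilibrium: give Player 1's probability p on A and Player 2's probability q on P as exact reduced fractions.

P1 indiff ⇒ q·4+(1-q)·6 = q·5+(1-q)·0 ⇒ q(-1) = (1-q)(-6) ⇒ q = 6/7
P2 indiff ⇒ p·5+(1-p)·8 = p·7+(1-p)·0 ⇒ p(-2) = (1-p)(-8) ⇒ p = 4/5

P1 mixes 4/5 on A; P2 mixes 6/7 on P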